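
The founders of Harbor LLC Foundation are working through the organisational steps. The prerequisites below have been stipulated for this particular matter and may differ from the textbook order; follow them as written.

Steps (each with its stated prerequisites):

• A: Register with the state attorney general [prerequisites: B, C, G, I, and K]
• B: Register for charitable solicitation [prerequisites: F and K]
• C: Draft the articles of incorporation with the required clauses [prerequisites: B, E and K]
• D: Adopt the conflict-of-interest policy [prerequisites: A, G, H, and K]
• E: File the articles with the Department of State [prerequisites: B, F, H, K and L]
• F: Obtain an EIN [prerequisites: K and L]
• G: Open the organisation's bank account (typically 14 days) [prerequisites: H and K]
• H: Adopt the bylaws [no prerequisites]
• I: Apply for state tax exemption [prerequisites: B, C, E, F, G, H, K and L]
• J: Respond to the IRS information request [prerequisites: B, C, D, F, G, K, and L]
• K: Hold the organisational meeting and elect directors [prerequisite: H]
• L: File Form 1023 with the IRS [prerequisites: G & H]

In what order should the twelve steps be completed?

H has no prerequisites → H first.
Next only K has its prerequisites met → K.
G needed H and K, now all done → G.
L needed G and H, now all done → L.
F needed K and L, now all done → F.
B needed F and K, now all done → B.
E is the only step now ready → E.
Next only C has its prerequisites met → C.
I needed B, C, E, F, G, H, K and L, now all done → I.
A is the only step now ready → A.
D is the only step now ready → D.
Next only J has its prerequisites met → J.

H K G L F B E C I A D J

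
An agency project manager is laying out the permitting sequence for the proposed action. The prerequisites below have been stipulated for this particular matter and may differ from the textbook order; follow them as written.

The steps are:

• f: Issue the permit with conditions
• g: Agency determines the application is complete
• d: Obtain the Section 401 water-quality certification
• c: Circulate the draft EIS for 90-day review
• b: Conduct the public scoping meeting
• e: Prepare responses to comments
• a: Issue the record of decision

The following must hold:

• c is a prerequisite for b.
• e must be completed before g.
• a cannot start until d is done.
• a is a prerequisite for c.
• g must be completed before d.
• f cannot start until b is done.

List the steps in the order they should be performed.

Only e has no prerequisites, so it is first.
That leaves g as the only ready step → g.
Next only d has its prerequisites met → d.
That leaves a as the only ready step → a.
c needed a, now all done → c.
Next only b has its prerequisites met → b.
f needed b, now all done → f.

e, g, d, a, c, b, f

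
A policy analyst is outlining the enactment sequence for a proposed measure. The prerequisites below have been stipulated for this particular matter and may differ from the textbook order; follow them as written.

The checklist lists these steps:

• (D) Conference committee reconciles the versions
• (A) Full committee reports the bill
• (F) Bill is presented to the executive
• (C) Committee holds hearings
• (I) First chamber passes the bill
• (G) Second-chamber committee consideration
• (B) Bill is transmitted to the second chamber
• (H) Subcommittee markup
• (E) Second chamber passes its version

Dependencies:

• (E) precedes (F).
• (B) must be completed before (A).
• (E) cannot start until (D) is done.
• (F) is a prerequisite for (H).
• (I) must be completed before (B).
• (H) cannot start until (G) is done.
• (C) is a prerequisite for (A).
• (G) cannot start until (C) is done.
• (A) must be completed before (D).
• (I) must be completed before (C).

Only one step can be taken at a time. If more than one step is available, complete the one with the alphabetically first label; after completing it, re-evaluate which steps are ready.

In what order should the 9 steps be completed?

(I), (B), (C), (A), (D), (E), (F), (G), (H)

(I) is the only step with nothing outstanding, so it goes first.
Ready: (B) and (C). (B) has the earlier label → (B).
(C) is the only step now ready → (C).
(A) and (G) are both available; (A) has the earlier label → (A).
(D) now also ready, so the ready set is {(D), (G)}; (D) has the earlier label → (D).
Ready: (E) and (G). (E) has the earlier label → (E).
Ready: (F) and (G). (F) has the earlier label → (F).
(G) needed (C), now all done → (G).
(H) needed (F) and (G), now all done → (H).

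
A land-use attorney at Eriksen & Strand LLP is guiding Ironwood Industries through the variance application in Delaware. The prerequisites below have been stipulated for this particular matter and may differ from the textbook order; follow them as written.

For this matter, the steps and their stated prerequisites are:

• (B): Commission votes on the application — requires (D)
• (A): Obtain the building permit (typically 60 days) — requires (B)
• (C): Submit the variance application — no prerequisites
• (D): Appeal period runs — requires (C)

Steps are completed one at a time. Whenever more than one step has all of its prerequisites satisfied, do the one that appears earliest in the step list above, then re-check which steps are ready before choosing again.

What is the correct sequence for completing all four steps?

(C) → (D) → (B) → (A)

(C) has no prerequisites → (C) first.
(D) is the only step now ready → (D).
Next only (B) has its prerequisites met → (B).
(A) needed (B), now all done → (A).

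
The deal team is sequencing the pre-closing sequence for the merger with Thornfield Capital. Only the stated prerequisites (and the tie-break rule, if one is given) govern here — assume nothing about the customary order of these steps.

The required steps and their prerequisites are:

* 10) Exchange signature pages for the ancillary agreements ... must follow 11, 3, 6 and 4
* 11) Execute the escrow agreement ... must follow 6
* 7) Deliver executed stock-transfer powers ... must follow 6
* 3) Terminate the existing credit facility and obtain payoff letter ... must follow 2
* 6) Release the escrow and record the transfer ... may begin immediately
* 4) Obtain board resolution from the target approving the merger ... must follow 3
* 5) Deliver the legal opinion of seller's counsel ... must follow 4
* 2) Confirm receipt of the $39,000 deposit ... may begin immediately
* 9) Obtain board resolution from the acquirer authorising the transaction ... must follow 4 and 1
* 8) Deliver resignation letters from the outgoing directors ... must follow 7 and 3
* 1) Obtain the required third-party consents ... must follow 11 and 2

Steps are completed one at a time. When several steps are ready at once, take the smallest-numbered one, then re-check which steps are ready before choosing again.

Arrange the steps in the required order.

Nothing is required for 2 and 6. 2 has the earlier label → 2 first.
Ready: 3 and 6. 3 has the earlier label → 3.
4 now also ready, so the ready set is {4, 6}; 4 has the earlier label → 4.
5 and 6 are both available; 5 has the earlier label → 5.
6 is the only step now ready → 6.
7 and 11 are both available; 7 has the earlier label → 7.
8 now also ready, so the ready set is {8, 11}; 8 has the earlier label → 8.
11 needed 6, now all done → 11.
1 and 10 are both available; 1 has the earlier label → 1.
9 and 10 are both available; 9 has the earlier label → 9.
10 is the only step now ready → 10.

2 → 3 → 4 → 5 → 6 → 7 → 8 → 11 → 1 → 9 → 10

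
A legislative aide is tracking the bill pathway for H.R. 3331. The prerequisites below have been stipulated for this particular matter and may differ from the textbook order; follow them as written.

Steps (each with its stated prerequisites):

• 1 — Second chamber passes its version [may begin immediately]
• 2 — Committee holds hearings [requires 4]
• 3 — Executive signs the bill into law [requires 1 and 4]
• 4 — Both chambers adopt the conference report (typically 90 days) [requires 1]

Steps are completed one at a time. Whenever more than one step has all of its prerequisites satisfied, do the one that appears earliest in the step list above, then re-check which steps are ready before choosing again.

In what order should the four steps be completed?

Only 1 has no prerequisites, so it is first.
4 is the only step now ready → 4.
2 and 3 are both available; 2 is listed earlier → 2.
Next only 3 has its prerequisites met → 3.

1 → 4 → 2 → 3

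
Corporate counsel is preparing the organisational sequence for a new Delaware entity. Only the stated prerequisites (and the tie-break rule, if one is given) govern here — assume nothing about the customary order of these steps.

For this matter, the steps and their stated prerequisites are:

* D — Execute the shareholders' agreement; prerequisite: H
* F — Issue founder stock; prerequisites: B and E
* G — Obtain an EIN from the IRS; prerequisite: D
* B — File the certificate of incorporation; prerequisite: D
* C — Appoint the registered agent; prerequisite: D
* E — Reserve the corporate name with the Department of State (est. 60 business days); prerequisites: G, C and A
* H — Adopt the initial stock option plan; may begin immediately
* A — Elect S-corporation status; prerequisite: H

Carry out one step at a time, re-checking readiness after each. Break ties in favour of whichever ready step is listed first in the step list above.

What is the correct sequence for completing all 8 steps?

Only H has no prerequisites, so it is first.
Now D and A have their prerequisites met. D is listed earlier, so D next.
G, B, C and A are all available; G is listed earlier → G.
Now B, C and A have their prerequisites met. B is listed earlier, so B next.
C and A are both available; C is listed earlier → C.
That leaves A as the only ready step → A.
E is the only step now ready → E.
F needed B and E, now all done → F.

H → D → G → B → C → A → E → F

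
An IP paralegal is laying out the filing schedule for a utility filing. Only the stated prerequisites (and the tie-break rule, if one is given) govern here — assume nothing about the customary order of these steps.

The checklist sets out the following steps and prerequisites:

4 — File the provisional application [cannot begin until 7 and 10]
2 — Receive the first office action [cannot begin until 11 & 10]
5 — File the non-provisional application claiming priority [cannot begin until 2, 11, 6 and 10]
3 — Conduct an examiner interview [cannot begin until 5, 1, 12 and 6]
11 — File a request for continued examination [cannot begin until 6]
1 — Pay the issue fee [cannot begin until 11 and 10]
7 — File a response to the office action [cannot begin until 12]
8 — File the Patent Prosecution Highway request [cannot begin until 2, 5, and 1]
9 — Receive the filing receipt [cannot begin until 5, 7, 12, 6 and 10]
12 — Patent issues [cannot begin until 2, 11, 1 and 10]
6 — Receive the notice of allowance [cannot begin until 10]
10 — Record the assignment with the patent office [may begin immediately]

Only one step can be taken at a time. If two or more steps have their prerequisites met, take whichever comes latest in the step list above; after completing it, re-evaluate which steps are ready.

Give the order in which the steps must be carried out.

10 6 11 1 2 12 7 5 9 8 3 4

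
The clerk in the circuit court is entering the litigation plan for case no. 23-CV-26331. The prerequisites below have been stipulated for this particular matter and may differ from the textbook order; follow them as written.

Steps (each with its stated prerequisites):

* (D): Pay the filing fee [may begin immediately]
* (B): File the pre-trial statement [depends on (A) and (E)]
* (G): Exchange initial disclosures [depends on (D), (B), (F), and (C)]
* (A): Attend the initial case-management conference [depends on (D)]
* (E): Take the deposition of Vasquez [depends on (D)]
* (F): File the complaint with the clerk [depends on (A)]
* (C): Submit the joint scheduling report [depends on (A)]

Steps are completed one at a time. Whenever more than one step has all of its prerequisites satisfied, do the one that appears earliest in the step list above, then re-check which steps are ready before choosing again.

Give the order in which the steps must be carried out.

(D) (A) (E) (B) (F) (C) (G)

(D) is the only step with nothing outstanding, so it goes first.
Ready: (A) and (E). (A) is listed earlier → (A).
Ready: (E), (F) and (C). (E) is listed earlier → (E).
(B), (F) and (C) are all available; (B) is listed earlier → (B).
Ready: (F) and (C). (F) is listed earlier → (F).
Next only (C) has its prerequisites met → (C).
(G) is the only step now ready → (G).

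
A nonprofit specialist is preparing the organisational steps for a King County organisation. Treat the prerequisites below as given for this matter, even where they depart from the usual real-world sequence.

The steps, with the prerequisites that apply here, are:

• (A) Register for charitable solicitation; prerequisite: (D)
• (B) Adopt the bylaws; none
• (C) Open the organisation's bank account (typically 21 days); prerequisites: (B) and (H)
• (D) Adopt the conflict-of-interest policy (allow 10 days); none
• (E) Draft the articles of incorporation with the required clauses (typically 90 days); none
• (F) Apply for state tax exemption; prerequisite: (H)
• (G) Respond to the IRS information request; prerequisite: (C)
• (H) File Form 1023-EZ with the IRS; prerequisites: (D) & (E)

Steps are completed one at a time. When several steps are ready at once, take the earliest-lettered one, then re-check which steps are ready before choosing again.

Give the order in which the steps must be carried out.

(B), (D), (A), (E), (H), (C), (F), (G)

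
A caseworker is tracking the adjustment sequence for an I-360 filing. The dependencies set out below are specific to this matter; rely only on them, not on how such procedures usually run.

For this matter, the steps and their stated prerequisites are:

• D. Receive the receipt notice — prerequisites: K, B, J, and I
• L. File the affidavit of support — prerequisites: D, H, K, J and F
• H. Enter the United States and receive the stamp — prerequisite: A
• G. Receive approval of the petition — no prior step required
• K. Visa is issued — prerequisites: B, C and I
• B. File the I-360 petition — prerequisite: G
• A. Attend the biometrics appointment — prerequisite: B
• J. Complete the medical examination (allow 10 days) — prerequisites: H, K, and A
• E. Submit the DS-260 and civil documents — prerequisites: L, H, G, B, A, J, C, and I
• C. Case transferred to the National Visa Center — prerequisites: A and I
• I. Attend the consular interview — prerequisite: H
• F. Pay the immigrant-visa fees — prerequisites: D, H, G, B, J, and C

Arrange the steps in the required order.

Only G has no prerequisites, so it is first.
Next only B has its prerequisites met → B.
Next only A has its prerequisites met → A.
H is the only step now ready → H.
I is the only step now ready → I.
That leaves C as the only ready step → C.
K needed B, C and I, now all done → K.
That leaves J as the only ready step → J.
D needed K, B, J and I, now all done → D.
That leaves F as the only ready step → F.
Next only L has its prerequisites met → L.
E needed L, H, G, B, A, J, C and I, now all done → E.

G B A H I C K J D F L E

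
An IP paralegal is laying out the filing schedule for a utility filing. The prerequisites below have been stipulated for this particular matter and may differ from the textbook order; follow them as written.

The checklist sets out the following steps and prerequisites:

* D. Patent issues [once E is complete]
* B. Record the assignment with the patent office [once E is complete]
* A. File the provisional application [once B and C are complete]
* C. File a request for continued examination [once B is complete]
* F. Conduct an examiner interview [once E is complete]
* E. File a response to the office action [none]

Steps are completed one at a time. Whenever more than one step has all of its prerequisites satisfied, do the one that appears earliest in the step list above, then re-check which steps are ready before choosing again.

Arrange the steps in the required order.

E → D → B → C → A → F

E has no prerequisites → E first.
Ready: D, B and F. D is listed earlier → D.
B and F are both available; B is listed earlier → B.
Ready: C and F. C is listed earlier → C.
Now A and F have their prerequisites met. A is listed earlier, so A next.
F is the only step now ready → F.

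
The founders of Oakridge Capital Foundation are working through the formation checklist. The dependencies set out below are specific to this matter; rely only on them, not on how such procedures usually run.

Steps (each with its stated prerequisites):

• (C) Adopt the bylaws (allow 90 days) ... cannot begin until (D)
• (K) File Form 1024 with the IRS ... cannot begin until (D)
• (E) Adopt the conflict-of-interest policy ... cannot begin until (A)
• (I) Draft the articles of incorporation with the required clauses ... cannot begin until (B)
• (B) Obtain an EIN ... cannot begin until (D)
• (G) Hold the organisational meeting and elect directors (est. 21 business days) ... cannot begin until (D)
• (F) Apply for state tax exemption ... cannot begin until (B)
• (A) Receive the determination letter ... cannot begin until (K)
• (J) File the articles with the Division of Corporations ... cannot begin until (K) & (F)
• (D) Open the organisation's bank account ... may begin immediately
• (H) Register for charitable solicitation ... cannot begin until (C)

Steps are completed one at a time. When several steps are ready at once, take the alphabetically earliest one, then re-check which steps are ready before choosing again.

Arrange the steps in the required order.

(D) (B) (C) (F) (G) (H) (I) (K) (A) (E) (J)

(D) has no prerequisites → (D) first.
(B), (C), (G) and (K) are all available; (B) has the earlier label → (B).
(F) and (I) now also ready, so the ready set is {(C), (F), (G), (I), (K)}; (C) has the earlier label → (C).
Now (F), (G), (H), (I) and (K) have their prerequisites met. (F) has the earlier label, so (F) next.
Now (G), (H), (I) and (K) have their prerequisites met. (G) has the earlier label, so (G) next.
Ready: (H), (I) and (K). (H) has the earlier label → (H).
Now (I) and (K) have their prerequisites met. (I) has the earlier label, so (I) next.
(K) is the only step now ready → (K).
(A) and (J) are both available; (A) has the earlier label → (A).
Now (E) and (J) have their prerequisites met. (E) has the earlier label, so (E) next.
That leaves (J) as the only ready step → (J).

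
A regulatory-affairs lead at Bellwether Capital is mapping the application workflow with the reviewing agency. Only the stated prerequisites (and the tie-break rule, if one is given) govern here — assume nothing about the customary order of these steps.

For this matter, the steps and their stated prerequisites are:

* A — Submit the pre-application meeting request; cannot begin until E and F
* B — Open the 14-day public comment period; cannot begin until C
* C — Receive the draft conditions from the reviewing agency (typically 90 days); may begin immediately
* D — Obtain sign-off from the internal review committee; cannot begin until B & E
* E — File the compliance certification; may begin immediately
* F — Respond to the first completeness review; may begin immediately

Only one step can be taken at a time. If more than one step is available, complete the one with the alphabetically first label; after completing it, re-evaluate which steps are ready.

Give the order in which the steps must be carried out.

C, E and F have no prerequisites; C has the earlier label, so C is first.
Now B, E and F have their prerequisites met. B has the earlier label, so B next.
Ready: E and F. E has the earlier label → E.
D now also ready, so the ready set is {D, F}; D has the earlier label → D.
That leaves F as the only ready step → F.
A needed E and F, now all done → A.

C → B → E → D → F → A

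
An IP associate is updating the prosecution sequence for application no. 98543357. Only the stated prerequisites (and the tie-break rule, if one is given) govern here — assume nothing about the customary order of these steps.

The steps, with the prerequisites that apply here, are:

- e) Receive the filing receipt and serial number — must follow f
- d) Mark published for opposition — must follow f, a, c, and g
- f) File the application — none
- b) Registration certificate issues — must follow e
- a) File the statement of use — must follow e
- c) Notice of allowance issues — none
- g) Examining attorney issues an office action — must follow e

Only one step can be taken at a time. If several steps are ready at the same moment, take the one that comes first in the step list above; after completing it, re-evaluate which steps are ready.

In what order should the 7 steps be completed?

Nothing is required for f and c. f is listed earlier → f first.
e now also ready, so the ready set is {e, c}; e is listed earlier → e.
b, a and g now also ready, so the ready set is {b, a, c, g}; b is listed earlier → b.
a, c and g are all available; a is listed earlier → a.
Ready: c and g. c is listed earlier → c.
That leaves g as the only ready step → g.
d needed f, a, c and g, now all done → d.

f e b a c g d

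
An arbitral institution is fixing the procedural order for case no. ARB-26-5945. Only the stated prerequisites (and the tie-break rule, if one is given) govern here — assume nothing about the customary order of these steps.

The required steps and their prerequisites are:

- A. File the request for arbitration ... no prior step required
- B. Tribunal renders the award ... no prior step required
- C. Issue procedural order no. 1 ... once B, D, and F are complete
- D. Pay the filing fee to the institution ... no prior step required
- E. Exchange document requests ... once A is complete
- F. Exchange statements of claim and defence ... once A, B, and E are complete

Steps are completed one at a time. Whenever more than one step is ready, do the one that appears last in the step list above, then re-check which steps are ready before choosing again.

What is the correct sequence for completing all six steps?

Nothing is required for D, B and A. D is listed later → D first.
B and A are both available; B is listed later → B.
That leaves A as the only ready step → A.
E needed A, now all done → E.
That leaves F as the only ready step → F.
Next only C has its prerequisites met → C.

D B A E F C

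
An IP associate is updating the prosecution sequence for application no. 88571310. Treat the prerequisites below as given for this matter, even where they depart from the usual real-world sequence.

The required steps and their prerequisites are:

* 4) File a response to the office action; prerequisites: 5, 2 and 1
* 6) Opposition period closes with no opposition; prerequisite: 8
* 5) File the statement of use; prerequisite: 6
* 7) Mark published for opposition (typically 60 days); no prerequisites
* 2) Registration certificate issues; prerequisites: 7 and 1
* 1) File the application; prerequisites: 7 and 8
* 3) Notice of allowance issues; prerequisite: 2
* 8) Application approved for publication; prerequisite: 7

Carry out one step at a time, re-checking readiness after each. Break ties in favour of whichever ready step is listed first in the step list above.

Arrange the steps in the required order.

7 8 6 5 1 2 4 3

7 has no prerequisites → 7 first.
8 needed 7, now all done → 8.
6 and 1 are both available; 6 is listed earlier → 6.
5 now also ready, so the ready set is {5, 1}; 5 is listed earlier → 5.
1 is the only step now ready → 1.
That leaves 2 as the only ready step → 2.
4 and 3 are both available; 4 is listed earlier → 4.
3 needed 2, now all done → 3.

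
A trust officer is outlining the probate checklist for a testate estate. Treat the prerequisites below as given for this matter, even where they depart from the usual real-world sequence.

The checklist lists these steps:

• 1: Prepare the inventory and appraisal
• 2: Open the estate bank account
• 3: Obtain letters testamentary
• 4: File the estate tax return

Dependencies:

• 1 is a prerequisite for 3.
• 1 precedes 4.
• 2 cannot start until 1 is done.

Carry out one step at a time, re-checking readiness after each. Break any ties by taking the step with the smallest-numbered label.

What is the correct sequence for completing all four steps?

1, 2, 3, 4

1 is the only step with nothing outstanding, so it goes first.
Ready: 2, 3 and 4. 2 has the earlier label → 2.
Now 3 and 4 have their prerequisites met. 3 has the earlier label, so 3 next.
Next only 4 has its prerequisites met → 4.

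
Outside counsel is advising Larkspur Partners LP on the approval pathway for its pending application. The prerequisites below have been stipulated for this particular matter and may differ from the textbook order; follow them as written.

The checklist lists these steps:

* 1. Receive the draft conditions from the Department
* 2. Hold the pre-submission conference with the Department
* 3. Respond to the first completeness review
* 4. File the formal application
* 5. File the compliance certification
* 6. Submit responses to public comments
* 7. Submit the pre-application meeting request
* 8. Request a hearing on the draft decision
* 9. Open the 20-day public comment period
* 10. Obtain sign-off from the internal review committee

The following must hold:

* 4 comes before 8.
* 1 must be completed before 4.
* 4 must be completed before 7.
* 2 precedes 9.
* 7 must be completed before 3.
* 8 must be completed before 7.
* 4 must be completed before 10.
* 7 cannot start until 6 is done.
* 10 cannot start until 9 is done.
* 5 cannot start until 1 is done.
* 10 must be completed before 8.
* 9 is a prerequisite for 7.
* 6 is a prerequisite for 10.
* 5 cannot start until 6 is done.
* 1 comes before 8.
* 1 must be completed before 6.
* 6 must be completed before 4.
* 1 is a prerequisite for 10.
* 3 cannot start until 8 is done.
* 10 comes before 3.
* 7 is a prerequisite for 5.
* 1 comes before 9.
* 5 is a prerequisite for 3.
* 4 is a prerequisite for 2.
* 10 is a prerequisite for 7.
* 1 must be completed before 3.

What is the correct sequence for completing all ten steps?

1 → 6 → 4 → 2 → 9 → 10 → 8 → 7 → 5 → 3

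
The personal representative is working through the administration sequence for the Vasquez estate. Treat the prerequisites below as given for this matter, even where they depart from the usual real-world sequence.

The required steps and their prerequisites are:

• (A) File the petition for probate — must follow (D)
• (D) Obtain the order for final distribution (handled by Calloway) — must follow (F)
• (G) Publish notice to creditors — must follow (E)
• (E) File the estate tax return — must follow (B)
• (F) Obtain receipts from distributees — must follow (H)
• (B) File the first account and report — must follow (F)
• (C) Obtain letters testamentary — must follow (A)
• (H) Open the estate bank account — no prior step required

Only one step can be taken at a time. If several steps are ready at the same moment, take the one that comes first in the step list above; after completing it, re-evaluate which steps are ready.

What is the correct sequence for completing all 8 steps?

(H) (F) (D) (A) (B) (E) (G) (C)

Only (H) has no prerequisites, so it is first.
(F) is the only step now ready → (F).
Now (D) and (B) have their prerequisites met. (D) is listed earlier, so (D) next.
(A) now also ready, so the ready set is {(A), (B)}; (A) is listed earlier → (A).
Now (B) and (C) have their prerequisites met. (B) is listed earlier, so (B) next.
Ready: (E) and (C). (E) is listed earlier → (E).
Now (G) and (C) have their prerequisites met. (G) is listed earlier, so (G) next.
(C) is the only step now ready → (C).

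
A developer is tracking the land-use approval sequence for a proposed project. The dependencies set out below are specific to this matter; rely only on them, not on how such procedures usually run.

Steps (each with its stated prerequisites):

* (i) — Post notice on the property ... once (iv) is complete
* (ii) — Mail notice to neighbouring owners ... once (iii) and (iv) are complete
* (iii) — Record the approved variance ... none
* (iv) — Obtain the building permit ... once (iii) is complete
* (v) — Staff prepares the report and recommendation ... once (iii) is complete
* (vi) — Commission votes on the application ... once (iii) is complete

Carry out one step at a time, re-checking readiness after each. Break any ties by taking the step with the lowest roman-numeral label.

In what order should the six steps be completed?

(iii) has no prerequisites → (iii) first.
(iv), (v) and (vi) are all available; (iv) has the earlier label → (iv).
(i) and (ii) now also ready, so the ready set is {(i), (ii), (v), (vi)}; (i) has the earlier label → (i).
(ii), (v) and (vi) are all available; (ii) has the earlier label → (ii).
Ready: (v) and (vi). (v) has the earlier label → (v).
Next only (vi) has its prerequisites met → (vi).

(iii), (iv), (i), (ii), (v), (vi)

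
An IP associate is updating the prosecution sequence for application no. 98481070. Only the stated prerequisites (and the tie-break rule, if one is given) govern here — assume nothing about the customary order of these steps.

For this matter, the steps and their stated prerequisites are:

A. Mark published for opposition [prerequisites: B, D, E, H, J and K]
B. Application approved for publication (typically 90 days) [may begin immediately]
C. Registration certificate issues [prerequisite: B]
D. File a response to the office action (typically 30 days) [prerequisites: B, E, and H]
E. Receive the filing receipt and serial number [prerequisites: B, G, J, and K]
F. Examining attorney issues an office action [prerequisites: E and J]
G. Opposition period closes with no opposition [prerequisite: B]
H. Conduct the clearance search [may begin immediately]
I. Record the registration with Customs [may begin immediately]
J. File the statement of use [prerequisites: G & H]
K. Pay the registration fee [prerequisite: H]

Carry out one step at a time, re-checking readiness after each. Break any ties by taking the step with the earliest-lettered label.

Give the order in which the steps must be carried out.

B C G H I J K E D A F

B, H and I have no prerequisites; B has the earlier label, so B is first.
C, G, H and I are all available; C has the earlier label → C.
Ready: G, H and I. G has the earlier label → G.
H and I are both available; H has the earlier label → H.
J and K now also ready, so the ready set is {I, J, K}; I has the earlier label → I.
J and K are both available; J has the earlier label → J.
K needed H, now all done → K.
Next only E has its prerequisites met → E.
Now D and F have their prerequisites met. D has the earlier label, so D next.
A and F are both available; A has the earlier label → A.
F is the only step now ready → F.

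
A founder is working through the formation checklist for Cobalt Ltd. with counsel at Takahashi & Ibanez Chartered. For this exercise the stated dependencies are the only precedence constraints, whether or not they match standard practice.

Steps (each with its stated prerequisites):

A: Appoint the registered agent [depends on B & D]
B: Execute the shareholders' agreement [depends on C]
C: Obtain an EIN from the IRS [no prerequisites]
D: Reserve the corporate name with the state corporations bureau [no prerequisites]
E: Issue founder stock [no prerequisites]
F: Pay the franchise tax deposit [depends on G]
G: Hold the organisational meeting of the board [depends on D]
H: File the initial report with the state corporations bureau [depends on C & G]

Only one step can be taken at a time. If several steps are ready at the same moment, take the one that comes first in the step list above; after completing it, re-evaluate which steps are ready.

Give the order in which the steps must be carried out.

C, B, D, A, E, G, F, H

C, D and E have no prerequisites; C is listed earlier, so C is first.
B now also ready, so the ready set is {B, D, E}; B is listed earlier → B.
Now D and E have their prerequisites met. D is listed earlier, so D next.
A and G now also ready, so the ready set is {A, E, G}; A is listed earlier → A.
E and G are both available; E is listed earlier → E.
G needed D, now all done → G.
Ready: F and H. F is listed earlier → F.
That leaves H as the only ready step → H.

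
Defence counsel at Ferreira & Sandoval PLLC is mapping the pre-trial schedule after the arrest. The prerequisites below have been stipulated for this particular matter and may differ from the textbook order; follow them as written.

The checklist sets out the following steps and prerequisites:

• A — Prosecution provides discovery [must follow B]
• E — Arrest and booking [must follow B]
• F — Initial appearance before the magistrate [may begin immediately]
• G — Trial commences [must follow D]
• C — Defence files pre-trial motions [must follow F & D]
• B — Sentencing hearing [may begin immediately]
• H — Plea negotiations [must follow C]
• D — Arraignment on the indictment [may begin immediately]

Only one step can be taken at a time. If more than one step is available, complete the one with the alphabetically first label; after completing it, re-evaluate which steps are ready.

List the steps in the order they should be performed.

B, A, D, E, F, C, G, H

Nothing is required for B, D and F. B has the earlier label → B first.
Ready: A, D, E and F. A has the earlier label → A.
Ready: D, E and F. D has the earlier label → D.
Now E, F and G have their prerequisites met. E has the earlier label, so E next.
Now F and G have their prerequisites met. F has the earlier label, so F next.
C now also ready, so the ready set is {C, G}; C has the earlier label → C.
H now also ready, so the ready set is {G, H}; G has the earlier label → G.
H is the only step now ready → H.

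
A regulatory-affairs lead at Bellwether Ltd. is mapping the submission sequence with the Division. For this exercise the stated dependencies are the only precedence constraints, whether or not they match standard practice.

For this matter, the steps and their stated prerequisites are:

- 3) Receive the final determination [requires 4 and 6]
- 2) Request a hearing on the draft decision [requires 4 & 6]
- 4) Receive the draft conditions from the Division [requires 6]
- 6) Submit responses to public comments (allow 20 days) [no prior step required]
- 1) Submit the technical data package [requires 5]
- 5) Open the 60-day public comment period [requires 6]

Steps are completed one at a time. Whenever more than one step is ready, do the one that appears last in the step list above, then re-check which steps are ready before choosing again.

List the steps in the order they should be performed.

6, 5, 1, 4, 2, 3

Only 6 has no prerequisites, so it is first.
Now 5 and 4 have their prerequisites met. 5 is listed later, so 5 next.
1 now also ready, so the ready set is {1, 4}; 1 is listed later → 1.
That leaves 4 as the only ready step → 4.
Ready: 2 and 3. 2 is listed later → 2.
3 needed 6 and 4, now all done → 3.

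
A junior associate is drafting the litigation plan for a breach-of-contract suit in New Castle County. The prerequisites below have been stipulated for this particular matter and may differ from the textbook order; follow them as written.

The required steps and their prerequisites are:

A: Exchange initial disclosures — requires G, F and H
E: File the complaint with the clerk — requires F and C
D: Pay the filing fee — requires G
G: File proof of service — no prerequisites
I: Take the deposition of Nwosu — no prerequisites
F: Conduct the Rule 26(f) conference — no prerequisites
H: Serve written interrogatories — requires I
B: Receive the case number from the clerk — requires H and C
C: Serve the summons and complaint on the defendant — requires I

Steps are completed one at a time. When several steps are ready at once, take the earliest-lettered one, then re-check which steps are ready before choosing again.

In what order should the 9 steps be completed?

F G D I C E H A B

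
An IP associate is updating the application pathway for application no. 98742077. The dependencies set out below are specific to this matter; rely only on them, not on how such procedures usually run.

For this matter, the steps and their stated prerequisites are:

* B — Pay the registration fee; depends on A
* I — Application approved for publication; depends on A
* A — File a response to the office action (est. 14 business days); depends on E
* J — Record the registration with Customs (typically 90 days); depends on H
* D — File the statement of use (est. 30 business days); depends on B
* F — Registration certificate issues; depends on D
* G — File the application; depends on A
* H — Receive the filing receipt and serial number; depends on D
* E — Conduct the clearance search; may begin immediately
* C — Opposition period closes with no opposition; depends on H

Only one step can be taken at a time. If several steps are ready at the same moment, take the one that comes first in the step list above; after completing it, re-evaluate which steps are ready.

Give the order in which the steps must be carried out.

E, A, B, I, D, F, G, H, J, C

E is the only step with nothing outstanding, so it goes first.
A is the only step now ready → A.
Ready: B, I and G. B is listed earlier → B.
I, D and G are all available; I is listed earlier → I.
Now D and G have their prerequisites met. D is listed earlier, so D next.
Ready: F, G and H. F is listed earlier → F.
Now G and H have their prerequisites met. G is listed earlier, so G next.
Next only H has its prerequisites met → H.
J and C are both available; J is listed earlier → J.
Next only C has its prerequisites met → C.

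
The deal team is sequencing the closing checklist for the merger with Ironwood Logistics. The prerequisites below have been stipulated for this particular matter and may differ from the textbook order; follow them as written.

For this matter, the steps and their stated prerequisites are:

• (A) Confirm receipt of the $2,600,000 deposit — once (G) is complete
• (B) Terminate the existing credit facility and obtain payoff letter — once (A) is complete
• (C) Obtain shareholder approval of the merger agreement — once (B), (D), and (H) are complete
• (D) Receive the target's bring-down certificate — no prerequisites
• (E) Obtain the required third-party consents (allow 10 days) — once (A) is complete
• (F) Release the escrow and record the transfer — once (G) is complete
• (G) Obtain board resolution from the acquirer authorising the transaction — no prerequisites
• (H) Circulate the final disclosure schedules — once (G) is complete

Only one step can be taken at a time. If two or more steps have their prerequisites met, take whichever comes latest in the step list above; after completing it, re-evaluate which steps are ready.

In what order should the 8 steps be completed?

(G) → (H) → (F) → (D) → (A) → (E) → (B) → (C)

Nothing is required for (G) and (D). (G) is listed later → (G) first.
(H), (F) and (A) now also ready, so the ready set is {(H), (F), (D), (A)}; (H) is listed later → (H).
Now (F), (D) and (A) have their prerequisites met. (F) is listed later, so (F) next.
(D) and (A) are both available; (D) is listed later → (D).
Next only (A) has its prerequisites met → (A).
Now (E) and (B) have their prerequisites met. (E) is listed later, so (E) next.
(B) needed (A), now all done → (B).
(C) is the only step now ready → (C).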